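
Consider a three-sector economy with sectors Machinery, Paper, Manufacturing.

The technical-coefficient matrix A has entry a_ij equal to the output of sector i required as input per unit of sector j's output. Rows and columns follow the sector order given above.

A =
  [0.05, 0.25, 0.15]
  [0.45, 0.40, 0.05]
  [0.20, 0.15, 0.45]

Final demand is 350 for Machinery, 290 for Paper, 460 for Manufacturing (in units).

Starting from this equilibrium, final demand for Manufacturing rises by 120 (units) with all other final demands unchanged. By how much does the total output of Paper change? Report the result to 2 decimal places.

I − A =
  [   0.95    -0.25    -0.15]
  [  -0.45     0.60    -0.05]
  [  -0.20    -0.15     0.55]
Cofactors of I−A, C_ij = (−1)^(i+j)·(minor ij) (rows/columns in the sector order above):
  C_11 = (0.60)(0.55) − (-0.05)(-0.15) = 0.3225
  C_12 = −[(-0.45)(0.55) − (-0.05)(-0.20)] = 0.2575
  C_13 = (-0.45)(-0.15) − (0.60)(-0.20) = 0.1875
  C_21 = −[(-0.25)(0.55) − (-0.15)(-0.15)] = 0.1600
  C_22 = (0.95)(0.55) − (-0.15)(-0.20) = 0.4925
  C_23 = −[(0.95)(-0.15) − (-0.25)(-0.20)] = 0.1925
  C_31 = (-0.25)(-0.05) − (-0.15)(0.60) = 0.1025
  C_32 = −[(0.95)(-0.05) − (-0.15)(-0.45)] = 0.1150
  C_33 = (0.95)(0.60) − (-0.25)(-0.45) = 0.4575
det(I−A) = Σ_j (I−A)_1j·C_1j = (0.95)(0.3225) + (-0.25)(0.2575) + (-0.15)(0.1875) = 0.213875
adj(I−A) = Cᵀ =
  [ 0.3225   0.1600   0.1025]
  [ 0.2575   0.4925   0.1150]
  [ 0.1875   0.1925   0.4575]
(I − A)⁻¹ = adj(I−A) / det(I−A) ≈
  [   1.5079     0.7481     0.4793]
  [   1.2040     2.3027     0.5377]
  [   0.8767     0.9001     2.1391]
Δx = (I − A)⁻¹ Δd with Δd having +120 in the Manufacturing component and 0 elsewhere.
So Δx_2 = L_23 · (+120), where L_23 = adj(I−A)_23 / det(I−A) = 0.1150 / 0.213875.
Δx_2 = 0.1150 × (+120) / 0.213875 = 13.80 / 0.213875 ≈ 64.52.

Δx_2 = 64.52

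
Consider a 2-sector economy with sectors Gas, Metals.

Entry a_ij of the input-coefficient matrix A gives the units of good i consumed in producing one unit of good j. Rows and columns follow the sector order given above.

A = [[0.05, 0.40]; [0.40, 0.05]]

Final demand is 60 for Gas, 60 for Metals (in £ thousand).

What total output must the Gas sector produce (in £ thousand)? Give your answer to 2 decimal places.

x_G = 109.09

I − A =
  [   0.95    -0.40]
  [  -0.40     0.95]
det(I−A) = (0.95)(0.95) − (-0.40)(-0.40) = 0.7425
adj(I−A) = [[0.95, 0.40], [0.40, 0.95]]
(I − A)⁻¹ = adj(I−A) / det(I−A) ≈
  [   1.2795     0.5387]
  [   0.5387     1.2795]
x = (I − A)⁻¹ d = adj(I−A)·d / det(I−A), with det(I−A) = 0.7425:
  x_G = (0.95·60 + 0.40·60) / 0.7425 = 81.00 / 0.7425 ≈ 109.09
  x_M = (0.40·60 + 0.95·60) / 0.7425 = 81.00 / 0.7425 ≈ 109.09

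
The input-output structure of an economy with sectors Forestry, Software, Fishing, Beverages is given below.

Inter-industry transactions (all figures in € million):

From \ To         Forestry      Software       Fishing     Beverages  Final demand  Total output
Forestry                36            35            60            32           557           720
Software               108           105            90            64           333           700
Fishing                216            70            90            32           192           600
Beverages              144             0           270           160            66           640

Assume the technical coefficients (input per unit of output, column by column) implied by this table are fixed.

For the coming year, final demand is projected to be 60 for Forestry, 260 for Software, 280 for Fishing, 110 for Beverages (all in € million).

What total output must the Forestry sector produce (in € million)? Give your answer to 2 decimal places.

x_1 = 162.39

Technical coefficients a_ij = z_ij / X_j:
  a_11 = 36/720 = 0.05, a_21 = 108/720 = 0.15, a_31 = 216/720 = 0.30, a_41 = 144/720 = 0.20
  a_12 = 35/700 = 0.05, a_22 = 105/700 = 0.15, a_32 = 70/700 = 0.10, a_42 = 0/700 = 0.00
  a_13 = 60/600 = 0.10, a_23 = 90/600 = 0.15, a_33 = 90/600 = 0.15, a_43 = 270/600 = 0.45
  a_14 = 32/640 = 0.05, a_24 = 64/640 = 0.10, a_34 = 32/640 = 0.05, a_44 = 160/640 = 0.25
I − A =
  [   0.95    -0.05    -0.10    -0.05]
  [  -0.15     0.85    -0.15    -0.10]
  [  -0.30    -0.10     0.85    -0.05]
  [  -0.20     0.00    -0.45     0.75]
Compute the cofactors C_ij = (−1)^(i+j)·(3×3 minor ij) of I−A; the adjugate is their transpose:
adj(I−A) = Cᵀ =
  [ 0.50700   0.04050   0.09075   0.04525]
  [ 0.15800   0.54550   0.16475   0.09425]
  [ 0.21300   0.08200   0.59050   0.06450]
  [ 0.26300   0.06000   0.37850   0.63650]
det(I−A) = Σ_j (I−A)_1j·C_1j = (0.95)(0.50700) + (-0.05)(0.15800) + (-0.10)(0.21300) + (-0.05)(0.26300) = 0.4393
(I − A)⁻¹ = adj(I−A) / det(I−A) ≈
  [   1.1541     0.0922     0.2066     0.1030]
  [   0.3597     1.2417     0.3750     0.2145]
  [   0.4849     0.1867     1.3442     0.1468]
  [   0.5987     0.1366     0.8616     1.4489]
x = (I − A)⁻¹ d = adj(I−A)·d / det(I−A), with det(I−A) = 0.4393:
  x_1 = (0.50700·60 + 0.04050·260 + 0.09075·280 + 0.04525·110) / 0.4393 = 71.3375 / 0.4393 ≈ 162.39
  x_2 = (0.15800·60 + 0.54550·260 + 0.16475·280 + 0.09425·110) / 0.4393 = 207.8075 / 0.4393 ≈ 473.04
  x_3 = (0.21300·60 + 0.08200·260 + 0.59050·280 + 0.06450·110) / 0.4393 = 206.535 / 0.4393 ≈ 470.15
  x_4 = (0.26300·60 + 0.06000·260 + 0.37850·280 + 0.63650·110) / 0.4393 = 207.375 / 0.4393 ≈ 472.06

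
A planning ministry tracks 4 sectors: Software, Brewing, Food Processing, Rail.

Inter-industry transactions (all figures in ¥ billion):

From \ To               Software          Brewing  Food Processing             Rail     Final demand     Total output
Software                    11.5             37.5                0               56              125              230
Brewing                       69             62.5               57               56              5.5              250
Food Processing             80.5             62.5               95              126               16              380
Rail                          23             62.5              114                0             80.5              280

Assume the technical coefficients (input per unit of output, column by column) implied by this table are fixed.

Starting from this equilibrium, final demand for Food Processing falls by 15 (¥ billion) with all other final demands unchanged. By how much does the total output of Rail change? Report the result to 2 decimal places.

Δx_4 = -14.28

Technical coefficients a_ij = z_ij / X_j:
  a_11 = 11.5/230 = 0.05, a_21 = 69/230 = 0.30, a_31 = 80.5/230 = 0.35, a_41 = 23/230 = 0.10
  a_12 = 37.5/250 = 0.15, a_22 = 62.5/250 = 0.25, a_32 = 62.5/250 = 0.25, a_42 = 62.5/250 = 0.25
  a_13 = 0/380 = 0.00, a_23 = 57/380 = 0.15, a_33 = 95/380 = 0.25, a_43 = 114/380 = 0.30
  a_14 = 56/280 = 0.20, a_24 = 56/280 = 0.20, a_34 = 126/280 = 0.45, a_44 = 0/280 = 0.00
I − A =
  [   0.95    -0.15     0.00    -0.20]
  [  -0.30     0.75    -0.15    -0.20]
  [  -0.35    -0.25     0.75    -0.45]
  [  -0.10    -0.25    -0.30     1.00]
Compute the cofactors C_ij = (−1)^(i+j)·(3×3 minor ij) of I−A; the adjugate is their transpose:
adj(I−A) = Cᵀ =
  [ 0.354375   0.144750   0.084000   0.137625]
  [ 0.279750   0.548250   0.214500   0.262125]
  [ 0.392500   0.416125   0.587000   0.425875]
  [ 0.223125   0.276375   0.238125   0.457125]
det(I−A) = Σ_j (I−A)_1j·C_1j = (0.95)(0.354375) + (-0.15)(0.279750) + (0.00)(0.392500) + (-0.20)(0.223125) = 0.25006875
(I − A)⁻¹ = adj(I−A) / det(I−A) ≈
  [   1.4171     0.5788     0.3359     0.5503]
  [   1.1187     2.1924     0.8578     1.0482]
  [   1.5696     1.6640     2.3474     1.7030]
  [   0.8923     1.1052     0.9522     1.8280]
Δx = (I − A)⁻¹ Δd with Δd having -15 in the Food Processing component and 0 elsewhere.
So Δx_4 = L_43 · (-15), where L_43 = adj(I−A)_43 / det(I−A) = 0.238125 / 0.25006875.
Δx_4 = 0.238125 × (-15) / 0.25006875 = -3.571875 / 0.25006875 ≈ -14.28.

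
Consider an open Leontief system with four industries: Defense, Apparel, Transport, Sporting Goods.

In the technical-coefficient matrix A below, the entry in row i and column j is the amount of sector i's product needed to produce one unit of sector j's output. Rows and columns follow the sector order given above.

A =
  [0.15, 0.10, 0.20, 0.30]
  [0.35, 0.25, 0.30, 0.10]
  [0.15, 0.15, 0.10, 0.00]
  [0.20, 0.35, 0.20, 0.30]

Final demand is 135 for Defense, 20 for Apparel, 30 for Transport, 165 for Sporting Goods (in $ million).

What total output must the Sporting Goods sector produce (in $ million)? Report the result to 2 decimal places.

I − A =
  [   0.85    -0.10    -0.20    -0.30]
  [  -0.35     0.75    -0.30    -0.10]
  [  -0.15    -0.15     0.90     0.00]
  [  -0.20    -0.35    -0.20     0.70]
Compute the cofactors C_ij = (−1)^(i+j)·(3×3 minor ij) of I−A; the adjugate is their transpose:
adj(I−A) = Cᵀ =
  [ 0.40650   0.18750   0.19750   0.20100]
  [ 0.27300   0.45150   0.25150   0.18150]
  [ 0.11325   0.10650   0.30825   0.06375]
  [ 0.28500   0.30975   0.27025   0.46650]
det(I−A) = Σ_j (I−A)_1j·C_1j = (0.85)(0.40650) + (-0.10)(0.27300) + (-0.20)(0.11325) + (-0.30)(0.28500) = 0.210075
(I − A)⁻¹ = adj(I−A) / det(I−A) ≈
  [   1.9350     0.8925     0.9401     0.9568]
  [   1.2995     2.1492     1.1972     0.8640]
  [   0.5391     0.5070     1.4673     0.3035]
  [   1.3567     1.4745     1.2864     2.2206]
x = (I − A)⁻¹ d = adj(I−A)·d / det(I−A), with det(I−A) = 0.210075:
  x_D = (0.40650·135 + 0.18750·20 + 0.19750·30 + 0.20100·165) / 0.210075 = 97.7175 / 0.210075 ≈ 465.16
  x_A = (0.27300·135 + 0.45150·20 + 0.25150·30 + 0.18150·165) / 0.210075 = 83.3775 / 0.210075 ≈ 396.89
  x_T = (0.11325·135 + 0.10650·20 + 0.30825·30 + 0.06375·165) / 0.210075 = 37.185 / 0.210075 ≈ 177.01
  x_S = (0.28500·135 + 0.30975·20 + 0.27025·30 + 0.46650·165) / 0.210075 = 129.75 / 0.210075 ≈ 617.64

x_S = 617.64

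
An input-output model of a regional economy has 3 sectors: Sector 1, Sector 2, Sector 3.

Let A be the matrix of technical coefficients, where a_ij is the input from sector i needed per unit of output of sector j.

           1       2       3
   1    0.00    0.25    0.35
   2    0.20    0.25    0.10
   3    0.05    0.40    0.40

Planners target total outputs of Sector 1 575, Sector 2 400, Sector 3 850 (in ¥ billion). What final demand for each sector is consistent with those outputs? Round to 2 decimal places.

I − A =
  [   1.00    -0.25    -0.35]
  [  -0.20     0.75    -0.10]
  [  -0.05    -0.40     0.60]
d = (I − A) x:
  d_1 = (+1.00)·575 + (-0.25)·400 + (-0.35)·850 = 177.50
  d_2 = (-0.20)·575 + (+0.75)·400 + (-0.10)·850 = 100.00
  d_3 = (-0.05)·575 + (-0.40)·400 + (+0.60)·850 = 321.25

d_1 = 177.50, d_2 = 100.00, d_3 = 321.25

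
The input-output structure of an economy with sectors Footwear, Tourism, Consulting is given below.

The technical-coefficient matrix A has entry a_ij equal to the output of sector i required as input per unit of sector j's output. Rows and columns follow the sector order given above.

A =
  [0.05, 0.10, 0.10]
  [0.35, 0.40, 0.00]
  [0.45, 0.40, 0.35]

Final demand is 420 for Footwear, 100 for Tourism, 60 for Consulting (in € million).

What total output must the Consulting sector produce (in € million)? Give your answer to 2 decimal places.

x_3 = 804.56

I − A =
  [   0.95    -0.10    -0.10]
  [  -0.35     0.60     0.00]
  [  -0.45    -0.40     0.65]
Cofactors of I−A, C_ij = (−1)^(i+j)·(minor ij) (rows/columns in the sector order above):
  C_11 = (0.60)(0.65) − (0.00)(-0.40) = 0.3900
  C_12 = −[(-0.35)(0.65) − (0.00)(-0.45)] = 0.2275
  C_13 = (-0.35)(-0.40) − (0.60)(-0.45) = 0.4100
  C_21 = −[(-0.10)(0.65) − (-0.10)(-0.40)] = 0.1050
  C_22 = (0.95)(0.65) − (-0.10)(-0.45) = 0.5725
  C_23 = −[(0.95)(-0.40) − (-0.10)(-0.45)] = 0.4250
  C_31 = (-0.10)(0.00) − (-0.10)(0.60) = 0.0600
  C_32 = −[(0.95)(0.00) − (-0.10)(-0.35)] = 0.0350
  C_33 = (0.95)(0.60) − (-0.10)(-0.35) = 0.5350
det(I−A) = Σ_j (I−A)_1j·C_1j = (0.95)(0.3900) + (-0.10)(0.2275) + (-0.10)(0.4100) = 0.30675
adj(I−A) = Cᵀ =
  [ 0.3900   0.1050   0.0600]
  [ 0.2275   0.5725   0.0350]
  [ 0.4100   0.4250   0.5350]
(I − A)⁻¹ = adj(I−A) / det(I−A) ≈
  [   1.2714     0.3423     0.1956]
  [   0.7416     1.8663     0.1141]
  [   1.3366     1.3855     1.7441]
x = (I − A)⁻¹ d = adj(I−A)·d / det(I−A), with det(I−A) = 0.30675:
  x_1 = (0.3900·420 + 0.1050·100 + 0.0600·60) / 0.30675 = 177.90 / 0.30675 ≈ 579.95
  x_2 = (0.2275·420 + 0.5725·100 + 0.0350·60) / 0.30675 = 154.90 / 0.30675 ≈ 504.97
  x_3 = (0.4100·420 + 0.4250·100 + 0.5350·60) / 0.30675 = 246.80 / 0.30675 ≈ 804.56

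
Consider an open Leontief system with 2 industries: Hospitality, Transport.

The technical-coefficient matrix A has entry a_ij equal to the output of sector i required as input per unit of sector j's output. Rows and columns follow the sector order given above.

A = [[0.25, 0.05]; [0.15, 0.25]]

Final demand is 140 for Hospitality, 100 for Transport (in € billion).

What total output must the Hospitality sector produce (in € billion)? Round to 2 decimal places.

x_1 = 198.20

I − A =
  [   0.75    -0.05]
  [  -0.15     0.75]
det(I−A) = (0.75)(0.75) − (-0.05)(-0.15) = 0.5550
adj(I−A) = [[0.75, 0.05], [0.15, 0.75]]
(I − A)⁻¹ = adj(I−A) / det(I−A) ≈
  [   1.3514     0.0901]
  [   0.2703     1.3514]
x = (I − A)⁻¹ d = adj(I−A)·d / det(I−A), with det(I−A) = 0.5550:
  x_1 = (0.75·140 + 0.05·100) / 0.5550 = 110.00 / 0.5550 ≈ 198.20
  x_2 = (0.15·140 + 0.75·100) / 0.5550 = 96.00 / 0.5550 ≈ 172.97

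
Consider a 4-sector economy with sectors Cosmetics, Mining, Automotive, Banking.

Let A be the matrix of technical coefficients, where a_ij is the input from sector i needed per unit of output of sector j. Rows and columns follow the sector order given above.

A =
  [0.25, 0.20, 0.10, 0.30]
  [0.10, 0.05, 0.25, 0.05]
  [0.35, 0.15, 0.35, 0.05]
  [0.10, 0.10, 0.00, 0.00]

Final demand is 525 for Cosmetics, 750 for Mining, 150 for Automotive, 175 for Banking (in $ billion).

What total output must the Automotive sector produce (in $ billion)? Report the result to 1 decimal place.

I − A =
  [   0.75    -0.20    -0.10    -0.30]
  [  -0.10     0.95    -0.25    -0.05]
  [  -0.35    -0.15     0.65    -0.05]
  [  -0.10    -0.10     0.00     1.00]
Compute the cofactors C_ij = (−1)^(i+j)·(3×3 minor ij) of I−A; the adjugate is their transpose:
adj(I−A) = Cᵀ =
  [ 0.57550   0.16500   0.15200   0.18850]
  [ 0.15700   0.43250   0.19050   0.07825]
  [ 0.35175   0.19325   0.65625   0.14800]
  [ 0.07325   0.05975   0.03425   0.36975]
det(I−A) = Σ_j (I−A)_1j·C_1j = (0.75)(0.57550) + (-0.20)(0.15700) + (-0.10)(0.35175) + (-0.30)(0.07325) = 0.343075
(I − A)⁻¹ = adj(I−A) / det(I−A) ≈
  [   1.6775     0.4809     0.4431     0.5494]
  [   0.4576     1.2607     0.5553     0.2281]
  [   1.0253     0.5633     1.9128     0.4314]
  [   0.2135     0.1742     0.0998     1.0778]
x = (I − A)⁻¹ d = adj(I−A)·d / det(I−A), with det(I−A) = 0.343075:
  x_C = (0.57550·525 + 0.16500·750 + 0.15200·150 + 0.18850·175) / 0.343075 = 481.675 / 0.343075 ≈ 1404.0
  x_M = (0.15700·525 + 0.43250·750 + 0.19050·150 + 0.07825·175) / 0.343075 = 449.06875 / 0.343075 ≈ 1309.0
  x_A = (0.35175·525 + 0.19325·750 + 0.65625·150 + 0.14800·175) / 0.343075 = 453.94375 / 0.343075 ≈ 1323.2
  x_B = (0.07325·525 + 0.05975·750 + 0.03425·150 + 0.36975·175) / 0.343075 = 153.1125 / 0.343075 ≈ 446.3

x_A = 1323.2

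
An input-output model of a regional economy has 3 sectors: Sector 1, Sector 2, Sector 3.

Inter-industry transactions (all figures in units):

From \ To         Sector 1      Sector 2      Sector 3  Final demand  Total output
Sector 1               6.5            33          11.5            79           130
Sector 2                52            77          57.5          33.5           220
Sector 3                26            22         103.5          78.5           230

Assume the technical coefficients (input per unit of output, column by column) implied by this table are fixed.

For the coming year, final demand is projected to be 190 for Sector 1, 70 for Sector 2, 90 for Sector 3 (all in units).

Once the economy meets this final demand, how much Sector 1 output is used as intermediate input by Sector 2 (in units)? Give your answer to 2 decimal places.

z_12 = 62.02

Technical coefficients a_ij = z_ij / X_j:
  a_11 = 6.5/130 = 0.05, a_21 = 52/130 = 0.40, a_31 = 26/130 = 0.20
  a_12 = 33/220 = 0.15, a_22 = 77/220 = 0.35, a_32 = 22/220 = 0.10
  a_13 = 11.5/230 = 0.05, a_23 = 57.5/230 = 0.25, a_33 = 103.5/230 = 0.45
I − A =
  [   0.95    -0.15    -0.05]
  [  -0.40     0.65    -0.25]
  [  -0.20    -0.10     0.55]
Cofactors of I−A, C_ij = (−1)^(i+j)·(minor ij) (rows/columns in the sector order above):
  C_11 = (0.65)(0.55) − (-0.25)(-0.10) = 0.3325
  C_12 = −[(-0.40)(0.55) − (-0.25)(-0.20)] = 0.2700
  C_13 = (-0.40)(-0.10) − (0.65)(-0.20) = 0.1700
  C_21 = −[(-0.15)(0.55) − (-0.05)(-0.10)] = 0.0875
  C_22 = (0.95)(0.55) − (-0.05)(-0.20) = 0.5125
  C_23 = −[(0.95)(-0.10) − (-0.15)(-0.20)] = 0.1250
  C_31 = (-0.15)(-0.25) − (-0.05)(0.65) = 0.0700
  C_32 = −[(0.95)(-0.25) − (-0.05)(-0.40)] = 0.2575
  C_33 = (0.95)(0.65) − (-0.15)(-0.40) = 0.5575
det(I−A) = Σ_j (I−A)_1j·C_1j = (0.95)(0.3325) + (-0.15)(0.2700) + (-0.05)(0.1700) = 0.266875
adj(I−A) = Cᵀ =
  [ 0.3325   0.0875   0.0700]
  [ 0.2700   0.5125   0.2575]
  [ 0.1700   0.1250   0.5575]
(I − A)⁻¹ = adj(I−A) / det(I−A) ≈
  [   1.2459     0.3279     0.2623]
  [   1.0117     1.9204     0.9649]
  [   0.6370     0.4684     2.0890]
First solve x = (I − A)⁻¹ d = adj(I−A)·d / det(I−A); in particular x_2 = (0.2700·190 + 0.5125·70 + 0.2575·90) / 0.266875 = 110.35 / 0.266875 ≈ 413.4895.
Intermediate flow from 1 to 2: z_12 = a_12 · x_2 = 0.15 × 110.35 / 0.266875 = 16.5525 / 0.266875 ≈ 62.02.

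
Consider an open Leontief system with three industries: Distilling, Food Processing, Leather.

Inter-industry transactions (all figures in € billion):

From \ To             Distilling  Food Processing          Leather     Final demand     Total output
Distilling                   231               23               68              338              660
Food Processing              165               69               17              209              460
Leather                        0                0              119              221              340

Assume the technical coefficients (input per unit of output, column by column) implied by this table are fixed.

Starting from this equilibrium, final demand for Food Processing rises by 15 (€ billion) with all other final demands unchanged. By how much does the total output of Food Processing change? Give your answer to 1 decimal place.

Δx_2 = 18.1

Technical coefficients a_ij = z_ij / X_j:
  a_11 = 231/660 = 0.35, a_21 = 165/660 = 0.25, a_31 = 0/660 = 0.00
  a_12 = 23/460 = 0.05, a_22 = 69/460 = 0.15, a_32 = 0/460 = 0.00
  a_13 = 68/340 = 0.20, a_23 = 17/340 = 0.05, a_33 = 119/340 = 0.35
I − A =
  [   0.65    -0.05    -0.20]
  [  -0.25     0.85    -0.05]
  [   0.00     0.00     0.65]
Cofactors of I−A, C_ij = (−1)^(i+j)·(minor ij) (rows/columns in the sector order above):
  C_11 = (0.85)(0.65) − (-0.05)(0.00) = 0.5525
  C_12 = −[(-0.25)(0.65) − (-0.05)(0.00)] = 0.1625
  C_13 = (-0.25)(0.00) − (0.85)(0.00) = 0.0000
  C_21 = −[(-0.05)(0.65) − (-0.20)(0.00)] = 0.0325
  C_22 = (0.65)(0.65) − (-0.20)(0.00) = 0.4225
  C_23 = −[(0.65)(0.00) − (-0.05)(0.00)] = 0.0000
  C_31 = (-0.05)(-0.05) − (-0.20)(0.85) = 0.1725
  C_32 = −[(0.65)(-0.05) − (-0.20)(-0.25)] = 0.0825
  C_33 = (0.65)(0.85) − (-0.05)(-0.25) = 0.5400
det(I−A) = Σ_j (I−A)_1j·C_1j = (0.65)(0.5525) + (-0.05)(0.1625) + (-0.20)(0.0000) = 0.3510
adj(I−A) = Cᵀ =
  [ 0.5525   0.0325   0.1725]
  [ 0.1625   0.4225   0.0825]
  [ 0.0000   0.0000   0.5400]
(I − A)⁻¹ = adj(I−A) / det(I−A) ≈
  [   1.5741     0.0926     0.4915]
  [   0.4630     1.2037     0.2350]
  [   0.0000     0.0000     1.5385]
Δx = (I − A)⁻¹ Δd with Δd having +15 in the Food Processing component and 0 elsewhere.
So Δx_2 = L_22 · (+15), where L_22 = adj(I−A)_22 / det(I−A) = 0.4225 / 0.3510.
Δx_2 = 0.4225 × (+15) / 0.3510 = 6.3375 / 0.3510 ≈ 18.1.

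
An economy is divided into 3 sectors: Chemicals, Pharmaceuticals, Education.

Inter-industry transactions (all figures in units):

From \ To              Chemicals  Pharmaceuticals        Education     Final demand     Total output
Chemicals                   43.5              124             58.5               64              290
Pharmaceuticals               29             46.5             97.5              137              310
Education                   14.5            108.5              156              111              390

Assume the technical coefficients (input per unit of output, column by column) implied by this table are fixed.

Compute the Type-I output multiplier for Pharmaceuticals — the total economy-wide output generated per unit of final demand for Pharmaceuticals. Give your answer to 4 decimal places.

m_2 = 3.4929

Technical coefficients a_ij = z_ij / X_j:
  a_11 = 43.5/290 = 0.15, a_21 = 29/290 = 0.10, a_31 = 14.5/290 = 0.05
  a_12 = 124/310 = 0.40, a_22 = 46.5/310 = 0.15, a_32 = 108.5/310 = 0.35
  a_13 = 58.5/390 = 0.15, a_23 = 97.5/390 = 0.25, a_33 = 156/390 = 0.40
I − A =
  [   0.85    -0.40    -0.15]
  [  -0.10     0.85    -0.25]
  [  -0.05    -0.35     0.60]
Cofactors of I−A, C_ij = (−1)^(i+j)·(minor ij) (rows/columns in the sector order above):
  C_11 = (0.85)(0.60) − (-0.25)(-0.35) = 0.4225
  C_12 = −[(-0.10)(0.60) − (-0.25)(-0.05)] = 0.0725
  C_13 = (-0.10)(-0.35) − (0.85)(-0.05) = 0.0775
  C_21 = −[(-0.40)(0.60) − (-0.15)(-0.35)] = 0.2925
  C_22 = (0.85)(0.60) − (-0.15)(-0.05) = 0.5025
  C_23 = −[(0.85)(-0.35) − (-0.40)(-0.05)] = 0.3175
  C_31 = (-0.40)(-0.25) − (-0.15)(0.85) = 0.2275
  C_32 = −[(0.85)(-0.25) − (-0.15)(-0.10)] = 0.2275
  C_33 = (0.85)(0.85) − (-0.40)(-0.10) = 0.6825
det(I−A) = Σ_j (I−A)_1j·C_1j = (0.85)(0.4225) + (-0.40)(0.0725) + (-0.15)(0.0775) = 0.3185
adj(I−A) = Cᵀ =
  [ 0.4225   0.2925   0.2275]
  [ 0.0725   0.5025   0.2275]
  [ 0.0775   0.3175   0.6825]
(I − A)⁻¹ = adj(I−A) / det(I−A) ≈
  [   1.32653     0.91837     0.71429]
  [   0.22763     1.57771     0.71429]
  [   0.24333     0.99686     2.14286]
The output multiplier for sector j is the column-j sum of the Leontief inverse (I − A)⁻¹ = adj(I−A) / det(I−A).
Column 2 of adj(I−A): (0.2925, 0.5025, 0.3175); det(I−A) = 0.3185.
m_2 = (0.2925 + 0.5025 + 0.3175) / 0.3185 = 1.1125 / 0.3185 ≈ 3.4929.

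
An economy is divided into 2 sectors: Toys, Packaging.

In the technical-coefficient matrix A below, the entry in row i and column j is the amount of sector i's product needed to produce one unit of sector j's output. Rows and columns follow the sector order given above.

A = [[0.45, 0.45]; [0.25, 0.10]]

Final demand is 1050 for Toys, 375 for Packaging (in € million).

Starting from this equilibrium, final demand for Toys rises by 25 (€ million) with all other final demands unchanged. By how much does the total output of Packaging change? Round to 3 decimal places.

I − A =
  [   0.55    -0.45]
  [  -0.25     0.90]
det(I−A) = (0.55)(0.90) − (-0.45)(-0.25) = 0.3825
adj(I−A) = [[0.90, 0.45], [0.25, 0.55]]
(I − A)⁻¹ = adj(I−A) / det(I−A) ≈
  [   2.3529     1.1765]
  [   0.6536     1.4379]
Δx = (I − A)⁻¹ Δd with Δd having +25 in the Toys component and 0 elsewhere.
So Δx_2 = L_21 · (+25), where L_21 = adj(I−A)_21 / det(I−A) = 0.25 / 0.3825.
Δx_2 = 0.25 × (+25) / 0.3825 = 6.25 / 0.3825 ≈ 16.340.

Δx_2 = 16.340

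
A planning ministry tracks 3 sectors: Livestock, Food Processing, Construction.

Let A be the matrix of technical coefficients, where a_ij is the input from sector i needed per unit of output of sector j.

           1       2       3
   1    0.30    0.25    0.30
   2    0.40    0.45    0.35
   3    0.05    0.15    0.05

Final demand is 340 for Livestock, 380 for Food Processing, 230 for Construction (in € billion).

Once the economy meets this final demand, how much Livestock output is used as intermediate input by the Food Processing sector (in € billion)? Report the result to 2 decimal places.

I − A =
  [   0.70    -0.25    -0.30]
  [  -0.40     0.55    -0.35]
  [  -0.05    -0.15     0.95]
Cofactors of I−A, C_ij = (−1)^(i+j)·(minor ij) (rows/columns in the sector order above):
  C_11 = (0.55)(0.95) − (-0.35)(-0.15) = 0.4700
  C_12 = −[(-0.40)(0.95) − (-0.35)(-0.05)] = 0.3975
  C_13 = (-0.40)(-0.15) − (0.55)(-0.05) = 0.0875
  C_21 = −[(-0.25)(0.95) − (-0.30)(-0.15)] = 0.2825
  C_22 = (0.70)(0.95) − (-0.30)(-0.05) = 0.6500
  C_23 = −[(0.70)(-0.15) − (-0.25)(-0.05)] = 0.1175
  C_31 = (-0.25)(-0.35) − (-0.30)(0.55) = 0.2525
  C_32 = −[(0.70)(-0.35) − (-0.30)(-0.40)] = 0.3650
  C_33 = (0.70)(0.55) − (-0.25)(-0.40) = 0.2850
det(I−A) = Σ_j (I−A)_1j·C_1j = (0.70)(0.4700) + (-0.25)(0.3975) + (-0.30)(0.0875) = 0.203375
adj(I−A) = Cᵀ =
  [ 0.4700   0.2825   0.2525]
  [ 0.3975   0.6500   0.3650]
  [ 0.0875   0.1175   0.2850]
(I − A)⁻¹ = adj(I−A) / det(I−A) ≈
  [   2.3110     1.3891     1.2415]
  [   1.9545     3.1961     1.7947]
  [   0.4302     0.5778     1.4014]
First solve x = (I − A)⁻¹ d = adj(I−A)·d / det(I−A); in particular x_2 = (0.3975·340 + 0.6500·380 + 0.3650·230) / 0.203375 = 466.10 / 0.203375 ≈ 2291.8254.
Intermediate flow from 1 to 2: z_12 = a_12 · x_2 = 0.25 × 466.10 / 0.203375 = 116.525 / 0.203375 ≈ 572.96.

z_12 = 572.96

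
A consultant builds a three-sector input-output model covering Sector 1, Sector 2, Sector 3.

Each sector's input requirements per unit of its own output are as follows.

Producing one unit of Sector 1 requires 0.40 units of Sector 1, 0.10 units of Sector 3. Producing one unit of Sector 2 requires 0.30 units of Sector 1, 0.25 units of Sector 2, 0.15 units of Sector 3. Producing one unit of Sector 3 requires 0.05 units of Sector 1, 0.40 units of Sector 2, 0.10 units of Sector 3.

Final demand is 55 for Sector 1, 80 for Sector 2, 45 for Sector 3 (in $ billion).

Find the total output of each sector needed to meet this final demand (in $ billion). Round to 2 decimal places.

I − A =
  [   0.60    -0.30    -0.05]
  [   0.00     0.75    -0.40]
  [  -0.10    -0.15     0.90]
Cofactors of I−A, C_ij = (−1)^(i+j)·(minor ij) (rows/columns in the sector order above):
  C_11 = (0.75)(0.90) − (-0.40)(-0.15) = 0.6150
  C_12 = −[(0.00)(0.90) − (-0.40)(-0.10)] = 0.0400
  C_13 = (0.00)(-0.15) − (0.75)(-0.10) = 0.0750
  C_21 = −[(-0.30)(0.90) − (-0.05)(-0.15)] = 0.2775
  C_22 = (0.60)(0.90) − (-0.05)(-0.10) = 0.5350
  C_23 = −[(0.60)(-0.15) − (-0.30)(-0.10)] = 0.1200
  C_31 = (-0.30)(-0.40) − (-0.05)(0.75) = 0.1575
  C_32 = −[(0.60)(-0.40) − (-0.05)(0.00)] = 0.2400
  C_33 = (0.60)(0.75) − (-0.30)(0.00) = 0.4500
det(I−A) = Σ_j (I−A)_1j·C_1j = (0.60)(0.6150) + (-0.30)(0.0400) + (-0.05)(0.0750) = 0.35325
adj(I−A) = Cᵀ =
  [ 0.6150   0.2775   0.1575]
  [ 0.0400   0.5350   0.2400]
  [ 0.0750   0.1200   0.4500]
(I − A)⁻¹ = adj(I−A) / det(I−A) ≈
  [   1.7410     0.7856     0.4459]
  [   0.1132     1.5145     0.6794]
  [   0.2123     0.3397     1.2739]
x = (I − A)⁻¹ d = adj(I−A)·d / det(I−A), with det(I−A) = 0.35325:
  x_1 = (0.6150·55 + 0.2775·80 + 0.1575·45) / 0.35325 = 63.1125 / 0.35325 ≈ 178.66
  x_2 = (0.0400·55 + 0.5350·80 + 0.2400·45) / 0.35325 = 55.80 / 0.35325 ≈ 157.96
  x_3 = (0.0750·55 + 0.1200·80 + 0.4500·45) / 0.35325 = 33.975 / 0.35325 ≈ 96.18

x_1 = 178.66, x_2 = 157.96, x_3 = 96.18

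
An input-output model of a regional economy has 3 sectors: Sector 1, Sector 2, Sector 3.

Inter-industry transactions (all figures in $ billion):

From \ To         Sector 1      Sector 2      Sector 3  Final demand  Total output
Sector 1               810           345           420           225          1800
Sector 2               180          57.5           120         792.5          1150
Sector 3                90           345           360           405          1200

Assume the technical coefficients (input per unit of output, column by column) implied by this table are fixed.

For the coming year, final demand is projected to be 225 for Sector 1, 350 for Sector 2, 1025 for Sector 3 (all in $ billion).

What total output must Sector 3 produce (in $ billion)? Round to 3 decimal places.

Technical coefficients a_ij = z_ij / X_j:
  a_11 = 810/1800 = 0.45, a_21 = 180/1800 = 0.10, a_31 = 90/1800 = 0.05
  a_12 = 345/1150 = 0.30, a_22 = 57.5/1150 = 0.05, a_32 = 345/1150 = 0.30
  a_13 = 420/1200 = 0.35, a_23 = 120/1200 = 0.10, a_33 = 360/1200 = 0.30
I − A =
  [   0.55    -0.30    -0.35]
  [  -0.10     0.95    -0.10]
  [  -0.05    -0.30     0.70]
Cofactors of I−A, C_ij = (−1)^(i+j)·(minor ij) (rows/columns in the sector order above):
  C_11 = (0.95)(0.70) − (-0.10)(-0.30) = 0.6350
  C_12 = −[(-0.10)(0.70) − (-0.10)(-0.05)] = 0.0750
  C_13 = (-0.10)(-0.30) − (0.95)(-0.05) = 0.0775
  C_21 = −[(-0.30)(0.70) − (-0.35)(-0.30)] = 0.3150
  C_22 = (0.55)(0.70) − (-0.35)(-0.05) = 0.3675
  C_23 = −[(0.55)(-0.30) − (-0.30)(-0.05)] = 0.1800
  C_31 = (-0.30)(-0.10) − (-0.35)(0.95) = 0.3625
  C_32 = −[(0.55)(-0.10) − (-0.35)(-0.10)] = 0.0900
  C_33 = (0.55)(0.95) − (-0.30)(-0.10) = 0.4925
det(I−A) = Σ_j (I−A)_1j·C_1j = (0.55)(0.6350) + (-0.30)(0.0750) + (-0.35)(0.0775) = 0.299625
adj(I−A) = Cᵀ =
  [ 0.6350   0.3150   0.3625]
  [ 0.0750   0.3675   0.0900]
  [ 0.0775   0.1800   0.4925]
(I − A)⁻¹ = adj(I−A) / det(I−A) ≈
  [   2.1193     1.0513     1.2098]
  [   0.2503     1.2265     0.3004]
  [   0.2587     0.6008     1.6437]
x = (I − A)⁻¹ d = adj(I−A)·d / det(I−A), with det(I−A) = 0.299625:
  x_1 = (0.6350·225 + 0.3150·350 + 0.3625·1025) / 0.299625 = 624.6875 / 0.299625 ≈ 2084.898
  x_2 = (0.0750·225 + 0.3675·350 + 0.0900·1025) / 0.299625 = 237.75 / 0.299625 ≈ 793.492
  x_3 = (0.0775·225 + 0.1800·350 + 0.4925·1025) / 0.299625 = 585.25 / 0.299625 ≈ 1953.275

x_3 = 1953.275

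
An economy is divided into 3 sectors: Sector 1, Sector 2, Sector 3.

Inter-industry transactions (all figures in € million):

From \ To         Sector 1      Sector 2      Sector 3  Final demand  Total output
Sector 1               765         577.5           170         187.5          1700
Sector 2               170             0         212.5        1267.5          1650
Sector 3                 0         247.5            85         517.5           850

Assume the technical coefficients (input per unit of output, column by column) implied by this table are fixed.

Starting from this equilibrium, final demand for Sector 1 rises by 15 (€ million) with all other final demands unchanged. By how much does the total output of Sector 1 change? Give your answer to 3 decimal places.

Δx_1 = 29.412

Technical coefficients a_ij = z_ij / X_j:
  a_11 = 765/1700 = 0.45, a_21 = 170/1700 = 0.10, a_31 = 0/1700 = 0.00
  a_12 = 577.5/1650 = 0.35, a_22 = 0/1650 = 0.00, a_32 = 247.5/1650 = 0.15
  a_13 = 170/850 = 0.20, a_23 = 212.5/850 = 0.25, a_33 = 85/850 = 0.10
I − A =
  [   0.55    -0.35    -0.20]
  [  -0.10     1.00    -0.25]
  [   0.00    -0.15     0.90]
Cofactors of I−A, C_ij = (−1)^(i+j)·(minor ij) (rows/columns in the sector order above):
  C_11 = (1.00)(0.90) − (-0.25)(-0.15) = 0.8625
  C_12 = −[(-0.10)(0.90) − (-0.25)(0.00)] = 0.0900
  C_13 = (-0.10)(-0.15) − (1.00)(0.00) = 0.0150
  C_21 = −[(-0.35)(0.90) − (-0.20)(-0.15)] = 0.3450
  C_22 = (0.55)(0.90) − (-0.20)(0.00) = 0.4950
  C_23 = −[(0.55)(-0.15) − (-0.35)(0.00)] = 0.0825
  C_31 = (-0.35)(-0.25) − (-0.20)(1.00) = 0.2875
  C_32 = −[(0.55)(-0.25) − (-0.20)(-0.10)] = 0.1575
  C_33 = (0.55)(1.00) − (-0.35)(-0.10) = 0.5150
det(I−A) = Σ_j (I−A)_1j·C_1j = (0.55)(0.8625) + (-0.35)(0.0900) + (-0.20)(0.0150) = 0.439875
adj(I−A) = Cᵀ =
  [ 0.8625   0.3450   0.2875]
  [ 0.0900   0.4950   0.1575]
  [ 0.0150   0.0825   0.5150]
(I − A)⁻¹ = adj(I−A) / det(I−A) ≈
  [   1.9608     0.7843     0.6536]
  [   0.2046     1.1253     0.3581]
  [   0.0341     0.1876     1.1708]
Δx = (I − A)⁻¹ Δd with Δd having +15 in the Sector 1 component and 0 elsewhere.
So Δx_1 = L_11 · (+15), where L_11 = adj(I−A)_11 / det(I−A) = 0.8625 / 0.439875.
Δx_1 = 0.8625 × (+15) / 0.439875 = 12.9375 / 0.439875 ≈ 29.412.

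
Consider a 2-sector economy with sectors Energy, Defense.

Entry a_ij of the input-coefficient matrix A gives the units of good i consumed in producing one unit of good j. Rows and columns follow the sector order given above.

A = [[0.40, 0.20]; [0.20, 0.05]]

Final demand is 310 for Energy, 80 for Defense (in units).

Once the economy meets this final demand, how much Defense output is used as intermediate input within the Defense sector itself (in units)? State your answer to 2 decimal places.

I − A =
  [   0.60    -0.20]
  [  -0.20     0.95]
det(I−A) = (0.60)(0.95) − (-0.20)(-0.20) = 0.5300
adj(I−A) = [[0.95, 0.20], [0.20, 0.60]]
(I − A)⁻¹ = adj(I−A) / det(I−A) ≈
  [   1.7925     0.3774]
  [   0.3774     1.1321]
First solve x = (I − A)⁻¹ d = adj(I−A)·d / det(I−A); in particular x_2 = (0.20·310 + 0.60·80) / 0.5300 = 110.00 / 0.5300 ≈ 207.5472.
Intermediate flow from 2 to 2: z_22 = a_22 · x_2 = 0.05 × 110.00 / 0.5300 = 5.50 / 0.5300 ≈ 10.38.

z_22 = 10.38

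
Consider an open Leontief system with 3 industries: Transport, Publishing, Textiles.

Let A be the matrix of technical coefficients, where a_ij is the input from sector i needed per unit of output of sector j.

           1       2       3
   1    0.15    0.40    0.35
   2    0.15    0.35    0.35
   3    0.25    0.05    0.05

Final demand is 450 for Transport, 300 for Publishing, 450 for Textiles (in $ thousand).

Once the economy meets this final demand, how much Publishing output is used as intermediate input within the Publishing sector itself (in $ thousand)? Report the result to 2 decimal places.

I − A =
  [   0.85    -0.40    -0.35]
  [  -0.15     0.65    -0.35]
  [  -0.25    -0.05     0.95]
Cofactors of I−A, C_ij = (−1)^(i+j)·(minor ij) (rows/columns in the sector order above):
  C_11 = (0.65)(0.95) − (-0.35)(-0.05) = 0.6000
  C_12 = −[(-0.15)(0.95) − (-0.35)(-0.25)] = 0.2300
  C_13 = (-0.15)(-0.05) − (0.65)(-0.25) = 0.1700
  C_21 = −[(-0.40)(0.95) − (-0.35)(-0.05)] = 0.3975
  C_22 = (0.85)(0.95) − (-0.35)(-0.25) = 0.7200
  C_23 = −[(0.85)(-0.05) − (-0.40)(-0.25)] = 0.1425
  C_31 = (-0.40)(-0.35) − (-0.35)(0.65) = 0.3675
  C_32 = −[(0.85)(-0.35) − (-0.35)(-0.15)] = 0.3500
  C_33 = (0.85)(0.65) − (-0.40)(-0.15) = 0.4925
det(I−A) = Σ_j (I−A)_1j·C_1j = (0.85)(0.6000) + (-0.40)(0.2300) + (-0.35)(0.1700) = 0.3585
adj(I−A) = Cᵀ =
  [ 0.6000   0.3975   0.3675]
  [ 0.2300   0.7200   0.3500]
  [ 0.1700   0.1425   0.4925]
(I − A)⁻¹ = adj(I−A) / det(I−A) ≈
  [   1.6736     1.1088     1.0251]
  [   0.6416     2.0084     0.9763]
  [   0.4742     0.3975     1.3738]
First solve x = (I − A)⁻¹ d = adj(I−A)·d / det(I−A); in particular x_2 = (0.2300·450 + 0.7200·300 + 0.3500·450) / 0.3585 = 477.00 / 0.3585 ≈ 1330.5439.
Intermediate flow from 2 to 2: z_22 = a_22 · x_2 = 0.35 × 477.00 / 0.3585 = 166.95 / 0.3585 ≈ 465.69.

z_22 = 465.69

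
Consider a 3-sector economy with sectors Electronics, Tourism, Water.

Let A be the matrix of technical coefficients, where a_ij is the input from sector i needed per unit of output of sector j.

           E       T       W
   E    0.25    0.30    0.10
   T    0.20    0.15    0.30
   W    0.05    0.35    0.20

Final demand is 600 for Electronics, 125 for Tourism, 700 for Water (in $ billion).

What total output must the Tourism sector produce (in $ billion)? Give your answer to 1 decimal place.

I − A =
  [   0.75    -0.30    -0.10]
  [  -0.20     0.85    -0.30]
  [  -0.05    -0.35     0.80]
Cofactors of I−A, C_ij = (−1)^(i+j)·(minor ij) (rows/columns in the sector order above):
  C_11 = (0.85)(0.80) − (-0.30)(-0.35) = 0.5750
  C_12 = −[(-0.20)(0.80) − (-0.30)(-0.05)] = 0.1750
  C_13 = (-0.20)(-0.35) − (0.85)(-0.05) = 0.1125
  C_21 = −[(-0.30)(0.80) − (-0.10)(-0.35)] = 0.2750
  C_22 = (0.75)(0.80) − (-0.10)(-0.05) = 0.5950
  C_23 = −[(0.75)(-0.35) − (-0.30)(-0.05)] = 0.2775
  C_31 = (-0.30)(-0.30) − (-0.10)(0.85) = 0.1750
  C_32 = −[(0.75)(-0.30) − (-0.10)(-0.20)] = 0.2450
  C_33 = (0.75)(0.85) − (-0.30)(-0.20) = 0.5775
det(I−A) = Σ_j (I−A)_1j·C_1j = (0.75)(0.5750) + (-0.30)(0.1750) + (-0.10)(0.1125) = 0.3675
adj(I−A) = Cᵀ =
  [ 0.5750   0.2750   0.1750]
  [ 0.1750   0.5950   0.2450]
  [ 0.1125   0.2775   0.5775]
(I − A)⁻¹ = adj(I−A) / det(I−A) ≈
  [   1.5646     0.7483     0.4762]
  [   0.4762     1.6190     0.6667]
  [   0.3061     0.7551     1.5714]
x = (I − A)⁻¹ d = adj(I−A)·d / det(I−A), with det(I−A) = 0.3675:
  x_E = (0.5750·600 + 0.2750·125 + 0.1750·700) / 0.3675 = 501.875 / 0.3675 ≈ 1365.6
  x_T = (0.1750·600 + 0.5950·125 + 0.2450·700) / 0.3675 = 350.875 / 0.3675 ≈ 954.8
  x_W = (0.1125·600 + 0.2775·125 + 0.5775·700) / 0.3675 = 506.4375 / 0.3675 ≈ 1378.1

x_T = 954.8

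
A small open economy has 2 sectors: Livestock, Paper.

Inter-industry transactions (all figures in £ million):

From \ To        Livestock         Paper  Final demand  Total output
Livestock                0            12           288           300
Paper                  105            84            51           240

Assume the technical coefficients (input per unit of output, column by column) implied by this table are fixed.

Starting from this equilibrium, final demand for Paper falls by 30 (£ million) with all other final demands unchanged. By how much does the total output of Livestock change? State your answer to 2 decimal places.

Δx_1 = -2.37

Technical coefficients a_ij = z_ij / X_j:
  a_11 = 0/300 = 0.00, a_21 = 105/300 = 0.35
  a_12 = 12/240 = 0.05, a_22 = 84/240 = 0.35
I − A =
  [   1.00    -0.05]
  [  -0.35     0.65]
det(I−A) = (1.00)(0.65) − (-0.05)(-0.35) = 0.6325
adj(I−A) = [[0.65, 0.05], [0.35, 1.00]]
(I − A)⁻¹ = adj(I−A) / det(I−A) ≈
  [   1.0277     0.0791]
  [   0.5534     1.5810]
Δx = (I − A)⁻¹ Δd with Δd having -30 in the Paper component and 0 elsewhere.
So Δx_1 = L_12 · (-30), where L_12 = adj(I−A)_12 / det(I−A) = 0.05 / 0.6325.
Δx_1 = 0.05 × (-30) / 0.6325 = -1.50 / 0.6325 ≈ -2.37.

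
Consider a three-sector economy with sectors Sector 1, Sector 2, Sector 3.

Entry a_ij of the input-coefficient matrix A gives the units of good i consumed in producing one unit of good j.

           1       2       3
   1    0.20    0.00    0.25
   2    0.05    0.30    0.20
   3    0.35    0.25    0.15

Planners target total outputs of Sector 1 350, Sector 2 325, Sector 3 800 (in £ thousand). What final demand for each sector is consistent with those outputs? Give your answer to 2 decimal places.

I − A =
  [   0.80     0.00    -0.25]
  [  -0.05     0.70    -0.20]
  [  -0.35    -0.25     0.85]
d = (I − A) x:
  d_1 = (+0.80)·350 + (+0.00)·325 + (-0.25)·800 = 80.00
  d_2 = (-0.05)·350 + (+0.70)·325 + (-0.20)·800 = 50.00
  d_3 = (-0.35)·350 + (-0.25)·325 + (+0.85)·800 = 476.25

d_1 = 80.00, d_2 = 50.00, d_3 = 476.25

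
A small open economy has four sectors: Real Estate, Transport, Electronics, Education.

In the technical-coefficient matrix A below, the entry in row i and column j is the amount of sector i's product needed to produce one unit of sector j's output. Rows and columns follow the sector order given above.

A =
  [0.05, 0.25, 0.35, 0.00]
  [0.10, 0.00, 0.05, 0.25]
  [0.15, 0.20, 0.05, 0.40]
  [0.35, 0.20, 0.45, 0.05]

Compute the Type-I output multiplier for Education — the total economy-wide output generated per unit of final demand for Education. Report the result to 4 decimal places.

m_4 = 3.7940

I − A =
  [   0.95    -0.25    -0.35     0.00]
  [  -0.10     1.00    -0.05    -0.25]
  [  -0.15    -0.20     0.95    -0.40]
  [  -0.35    -0.20    -0.45     0.95]
Compute the cofactors C_ij = (−1)^(i+j)·(3×3 minor ij) of I−A; the adjugate is their transpose:
adj(I−A) = Cᵀ =
  [ 0.639000   0.275125   0.355000   0.221875]
  [ 0.186375   0.587500   0.215875   0.245500]
  [ 0.319500   0.327125   0.809375   0.426875]
  [ 0.426000   0.380000   0.559625   0.807875]
det(I−A) = Σ_j (I−A)_1j·C_1j = (0.95)(0.639000) + (-0.25)(0.186375) + (-0.35)(0.319500) + (0.00)(0.426000) = 0.44863125
(I − A)⁻¹ = adj(I−A) / det(I−A) ≈
  [   1.42433     0.61325     0.79130     0.49456]
  [   0.41543     1.30954     0.48119     0.54722]
  [   0.71217     0.72916     1.80410     0.95151]
  [   0.94955     0.84702     1.24741     1.80076]
The output multiplier for sector j is the column-j sum of the Leontief inverse (I − A)⁻¹ = adj(I−A) / det(I−A).
Column 4 of adj(I−A): (0.221875, 0.245500, 0.426875, 0.807875); det(I−A) = 0.44863125.
m_4 = (0.221875 + 0.245500 + 0.426875 + 0.807875) / 0.44863125 = 1.702125 / 0.44863125 ≈ 3.7940.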